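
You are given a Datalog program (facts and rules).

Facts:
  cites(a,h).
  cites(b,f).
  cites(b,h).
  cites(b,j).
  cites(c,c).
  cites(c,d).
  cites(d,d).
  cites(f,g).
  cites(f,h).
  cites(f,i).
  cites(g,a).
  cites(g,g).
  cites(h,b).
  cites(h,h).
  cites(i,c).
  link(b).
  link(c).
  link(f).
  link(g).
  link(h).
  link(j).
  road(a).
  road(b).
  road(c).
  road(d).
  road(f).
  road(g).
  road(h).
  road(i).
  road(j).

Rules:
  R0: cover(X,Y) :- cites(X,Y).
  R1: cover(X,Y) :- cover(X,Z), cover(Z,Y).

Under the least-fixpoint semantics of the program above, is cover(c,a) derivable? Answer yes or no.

round 1: derive cover(a,h) via R0 from cites(a,h)
round 1: derive cover(b,f) via R0 from cites(b,f)
round 1: derive cover(b,h) via R0 from cites(b,h)
round 1: derive cover(b,j) via R0 from cites(b,j)
round 1: derive cover(c,c) via R0 from cites(c,c)
round 1: derive cover(c,d) via R0 from cites(c,d)
round 1: derive cover(d,d) via R0 from cites(d,d)
round 1: derive cover(f,g) via R0 from cites(f,g)
round 1: derive cover(f,h) via R0 from cites(f,h)
round 1: derive cover(f,i) via R0 from cites(f,i)
round 1: derive cover(g,a) via R0 from cites(g,a)
round 1: derive cover(g,g) via R0 from cites(g,g)
round 1: derive cover(h,b) via R0 from cites(h,b)
round 1: derive cover(h,h) via R0 from cites(h,h)
round 1: derive cover(i,c) via R0 from cites(i,c)
round 2: derive cover(a,b) via R1 from cover(a,h), cover(h,b)
round 2: derive cover(b,b) via R1 from cover(b,h), cover(h,b)
round 2: derive cover(b,g) via R1 from cover(b,f), cover(f,g)
round 2: derive cover(b,i) via R1 from cover(b,f), cover(f,i)
round 2: derive cover(f,a) via R1 from cover(f,g), cover(g,a)
round 2: derive cover(f,b) via R1 from cover(f,h), cover(h,b)
round 2: derive cover(f,c) via R1 from cover(f,i), cover(i,c)
round 2: derive cover(g,h) via R1 from cover(g,a), cover(a,h)
round 2: derive cover(h,f) via R1 from cover(h,b), cover(b,f)
round 2: derive cover(h,j) via R1 from cover(h,b), cover(b,j)
round 2: derive cover(i,d) via R1 from cover(i,c), cover(c,d)
round 3: derive cover(a,f) via R1 from cover(a,b), cover(b,f)
round 3: derive cover(a,g) via R1 from cover(a,b), cover(b,g)
round 3: derive cover(a,i) via R1 from cover(a,b), cover(b,i)
round 3: derive cover(a,j) via R1 from cover(a,b), cover(b,j)
round 3: derive cover(b,a) via R1 from cover(b,f), cover(f,a)
round 3: derive cover(b,c) via R1 from cover(b,f), cover(f,c)
round 3: derive cover(b,d) via R1 from cover(b,i), cover(i,d)
round 3: derive cover(f,d) via R1 from cover(f,c), cover(c,d)
round 3: derive cover(f,f) via R1 from cover(f,b), cover(b,f)
round 3: derive cover(f,j) via R1 from cover(f,b), cover(b,j)
round 3: derive cover(g,b) via R1 from cover(g,a), cover(a,b)
round 3: derive cover(g,f) via R1 from cover(g,h), cover(h,f)
round 3: derive cover(g,j) via R1 from cover(g,h), cover(h,j)
round 3: derive cover(h,a) via R1 from cover(h,f), cover(f,a)
round 3: derive cover(h,c) via R1 from cover(h,f), cover(f,c)
round 3: derive cover(h,g) via R1 from cover(h,b), cover(b,g)
round 3: derive cover(h,i) via R1 from cover(h,b), cover(b,i)
round 4: derive cover(a,a) via R1 from cover(a,b), cover(b,a)
round 4: derive cover(a,c) via R1 from cover(a,b), cover(b,c)
round 4: derive cover(a,d) via R1 from cover(a,b), cover(b,d)
round 4: derive cover(g,c) via R1 from cover(g,b), cover(b,c)
round 4: derive cover(g,d) via R1 from cover(g,b), cover(b,d)
round 4: derive cover(g,i) via R1 from cover(g,a), cover(a,i)
round 4: derive cover(h,d) via R1 from cover(h,b), cover(b,d)

no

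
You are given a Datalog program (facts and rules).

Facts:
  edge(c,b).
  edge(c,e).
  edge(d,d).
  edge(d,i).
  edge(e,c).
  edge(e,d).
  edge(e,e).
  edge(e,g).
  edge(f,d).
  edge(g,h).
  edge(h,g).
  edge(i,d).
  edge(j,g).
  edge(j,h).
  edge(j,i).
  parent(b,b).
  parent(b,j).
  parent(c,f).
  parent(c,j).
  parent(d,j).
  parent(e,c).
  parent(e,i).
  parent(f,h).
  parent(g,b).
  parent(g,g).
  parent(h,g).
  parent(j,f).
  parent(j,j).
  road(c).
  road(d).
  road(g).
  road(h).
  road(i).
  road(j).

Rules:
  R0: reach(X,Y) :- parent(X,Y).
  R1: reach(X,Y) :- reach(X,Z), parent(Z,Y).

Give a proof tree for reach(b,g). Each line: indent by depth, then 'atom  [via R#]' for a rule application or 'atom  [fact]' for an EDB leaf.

reach(b,g)  [via R1]
  reach(b,h)  [via R1]
    reach(b,f)  [via R1]
      reach(b,j)  [via R0]
        parent(b,j)  [fact]
      parent(j,f)  [fact]
    parent(f,h)  [fact]
  parent(h,g)  [fact]

round 1: derive reach(b,b) via R0 from parent(b,b)
round 1: derive reach(b,j) via R0 from parent(b,j)
round 1: derive reach(c,f) via R0 from parent(c,f)
round 1: derive reach(c,j) via R0 from parent(c,j)
round 1: derive reach(d,j) via R0 from parent(d,j)
round 1: derive reach(e,c) via R0 from parent(e,c)
round 1: derive reach(e,i) via R0 from parent(e,i)
round 1: derive reach(f,h) via R0 from parent(f,h)
round 1: derive reach(g,b) via R0 from parent(g,b)
round 1: derive reach(g,g) via R0 from parent(g,g)
round 1: derive reach(h,g) via R0 from parent(h,g)
round 1: derive reach(j,f) via R0 from parent(j,f)
round 1: derive reach(j,j) via R0 from parent(j,j)
round 2: derive reach(b,f) via R1 from reach(b,j), parent(j,f)
round 2: derive reach(c,h) via R1 from reach(c,f), parent(f,h)
round 2: derive reach(d,f) via R1 from reach(d,j), parent(j,f)
round 2: derive reach(e,f) via R1 from reach(e,c), parent(c,f)
round 2: derive reach(e,j) via R1 from reach(e,c), parent(c,j)
round 2: derive reach(f,g) via R1 from reach(f,h), parent(h,g)
round 2: derive reach(g,j) via R1 from reach(g,b), parent(b,j)
round 2: derive reach(h,b) via R1 from reach(h,g), parent(g,b)
round 2: derive reach(j,h) via R1 from reach(j,f), parent(f,h)
round 3: derive reach(b,h) via R1 from reach(b,f), parent(f,h)
round 3: derive reach(c,g) via R1 from reach(c,h), parent(h,g)
round 3: derive reach(d,h) via R1 from reach(d,f), parent(f,h)
round 3: derive reach(e,h) via R1 from reach(e,f), parent(f,h)
round 3: derive reach(f,b) via R1 from reach(f,g), parent(g,b)
round 3: derive reach(g,f) via R1 from reach(g,j), parent(j,f)
round 3: derive reach(h,j) via R1 from reach(h,b), parent(b,j)
round 3: derive reach(j,g) via R1 from reach(j,h), parent(h,g)
round 4: derive reach(b,g) via R1 from reach(b,h), parent(h,g)
round 4: derive reach(c,b) via R1 from reach(c,g), parent(g,b)
round 4: derive reach(d,g) via R1 from reach(d,h), parent(h,g)
round 4: derive reach(e,g) via R1 from reach(e,h), parent(h,g)
round 4: derive reach(f,j) via R1 from reach(f,b), parent(b,j)
round 4: derive reach(g,h) via R1 from reach(g,f), parent(f,h)
round 4: derive reach(h,f) via R1 from reach(h,j), parent(j,f)
round 4: derive reach(j,b) via R1 from reach(j,g), parent(g,b)
round 5: derive reach(d,b) via R1 from reach(d,g), parent(g,b)
round 5: derive reach(e,b) via R1 from reach(e,g), parent(g,b)
round 5: derive reach(f,f) via R1 from reach(f,j), parent(j,f)
round 5: derive reach(h,h) via R1 from reach(h,f), parent(f,h)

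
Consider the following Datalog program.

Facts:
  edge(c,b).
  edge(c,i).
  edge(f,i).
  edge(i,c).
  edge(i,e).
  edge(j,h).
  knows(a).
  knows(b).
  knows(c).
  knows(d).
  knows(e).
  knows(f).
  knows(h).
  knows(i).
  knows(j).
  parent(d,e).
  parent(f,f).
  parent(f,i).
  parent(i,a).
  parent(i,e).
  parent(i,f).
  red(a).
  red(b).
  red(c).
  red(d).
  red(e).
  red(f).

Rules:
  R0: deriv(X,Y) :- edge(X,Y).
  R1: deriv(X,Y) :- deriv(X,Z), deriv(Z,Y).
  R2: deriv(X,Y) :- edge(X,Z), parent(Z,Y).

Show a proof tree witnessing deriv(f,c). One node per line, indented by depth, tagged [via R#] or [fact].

round 1: derive deriv(c,b) via R0 from edge(c,b)
round 1: derive deriv(c,i) via R0 from edge(c,i)
round 1: derive deriv(f,i) via R0 from edge(f,i)
round 1: derive deriv(i,c) via R0 from edge(i,c)
round 1: derive deriv(i,e) via R0 from edge(i,e)
round 1: derive deriv(j,h) via R0 from edge(j,h)
round 1: derive deriv(c,a) via R2 from edge(c,i), parent(i,a)
round 1: derive deriv(c,e) via R2 from edge(c,i), parent(i,e)
round 1: derive deriv(c,f) via R2 from edge(c,i), parent(i,f)
round 1: derive deriv(f,a) via R2 from edge(f,i), parent(i,a)
round 1: derive deriv(f,e) via R2 from edge(f,i), parent(i,e)
round 1: derive deriv(f,f) via R2 from edge(f,i), parent(i,f)
round 2: derive deriv(c,c) via R1 from deriv(c,i), deriv(i,c)
round 2: derive deriv(f,c) via R1 from deriv(f,i), deriv(i,c)
round 2: derive deriv(i,a) via R1 from deriv(i,c), deriv(c,a)
round 2: derive deriv(i,b) via R1 from deriv(i,c), deriv(c,b)
round 2: derive deriv(i,f) via R1 from deriv(i,c), deriv(c,f)
round 2: derive deriv(i,i) via R1 from deriv(i,c), deriv(c,i)
round 3: derive deriv(f,b) via R1 from deriv(f,c), deriv(c,b)

deriv(f,c)  [via R1]
  deriv(f,i)  [via R0]
    edge(f,i)  [fact]
  deriv(i,c)  [via R0]
    edge(i,c)  [fact]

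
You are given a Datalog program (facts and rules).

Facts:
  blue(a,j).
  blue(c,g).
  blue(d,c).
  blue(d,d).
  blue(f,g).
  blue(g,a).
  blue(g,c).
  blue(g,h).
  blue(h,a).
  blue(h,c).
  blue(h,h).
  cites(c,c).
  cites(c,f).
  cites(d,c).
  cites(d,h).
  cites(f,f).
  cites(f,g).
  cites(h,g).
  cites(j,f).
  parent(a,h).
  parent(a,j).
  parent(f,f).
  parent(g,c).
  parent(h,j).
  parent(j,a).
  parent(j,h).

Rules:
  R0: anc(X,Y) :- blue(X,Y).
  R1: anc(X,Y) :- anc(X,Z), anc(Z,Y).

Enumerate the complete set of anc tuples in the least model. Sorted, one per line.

round 1: derive anc(a,j) via R0 from blue(a,j)
round 1: derive anc(c,g) via R0 from blue(c,g)
round 1: derive anc(d,c) via R0 from blue(d,c)
round 1: derive anc(d,d) via R0 from blue(d,d)
round 1: derive anc(f,g) via R0 from blue(f,g)
round 1: derive anc(g,a) via R0 from blue(g,a)
round 1: derive anc(g,c) via R0 from blue(g,c)
round 1: derive anc(g,h) via R0 from blue(g,h)
round 1: derive anc(h,a) via R0 from blue(h,a)
round 1: derive anc(h,c) via R0 from blue(h,c)
round 1: derive anc(h,h) via R0 from blue(h,h)
round 2: derive anc(c,a) via R1 from anc(c,g), anc(g,a)
round 2: derive anc(c,c) via R1 from anc(c,g), anc(g,c)
round 2: derive anc(c,h) via R1 from anc(c,g), anc(g,h)
round 2: derive anc(d,g) via R1 from anc(d,c), anc(c,g)
round 2: derive anc(f,a) via R1 from anc(f,g), anc(g,a)
round 2: derive anc(f,c) via R1 from anc(f,g), anc(g,c)
round 2: derive anc(f,h) via R1 from anc(f,g), anc(g,h)
round 2: derive anc(g,g) via R1 from anc(g,c), anc(c,g)
round 2: derive anc(g,j) via R1 from anc(g,a), anc(a,j)
round 2: derive anc(h,g) via R1 from anc(h,c), anc(c,g)
round 2: derive anc(h,j) via R1 from anc(h,a), anc(a,j)
round 3: derive anc(c,j) via R1 from anc(c,a), anc(a,j)
round 3: derive anc(d,a) via R1 from anc(d,c), anc(c,a)
round 3: derive anc(d,h) via R1 from anc(d,c), anc(c,h)
round 3: derive anc(d,j) via R1 from anc(d,g), anc(g,j)
round 3: derive anc(f,j) via R1 from anc(f,a), anc(a,j)

anc(a,j)
anc(c,a)
anc(c,c)
anc(c,g)
anc(c,h)
anc(c,j)
anc(d,a)
anc(d,c)
anc(d,d)
anc(d,g)
anc(d,h)
anc(d,j)
anc(f,a)
anc(f,c)
anc(f,g)
anc(f,h)
anc(f,j)
anc(g,a)
anc(g,c)
anc(g,g)
anc(g,h)
anc(g,j)
anc(h,a)
anc(h,c)
anc(h,g)
anc(h,h)
anc(h,j)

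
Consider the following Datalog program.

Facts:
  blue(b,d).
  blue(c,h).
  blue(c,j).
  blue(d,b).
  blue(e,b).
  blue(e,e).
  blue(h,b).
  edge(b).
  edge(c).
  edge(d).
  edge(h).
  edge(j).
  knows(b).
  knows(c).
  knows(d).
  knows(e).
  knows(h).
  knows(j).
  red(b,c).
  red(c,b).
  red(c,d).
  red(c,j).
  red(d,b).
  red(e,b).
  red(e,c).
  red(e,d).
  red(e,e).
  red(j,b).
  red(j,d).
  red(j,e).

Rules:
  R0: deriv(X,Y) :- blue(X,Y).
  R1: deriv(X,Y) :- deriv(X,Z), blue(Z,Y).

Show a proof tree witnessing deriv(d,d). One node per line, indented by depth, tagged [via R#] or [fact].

round 1: derive deriv(b,d) via R0 from blue(b,d)
round 1: derive deriv(c,h) via R0 from blue(c,h)
round 1: derive deriv(c,j) via R0 from blue(c,j)
round 1: derive deriv(d,b) via R0 from blue(d,b)
round 1: derive deriv(e,b) via R0 from blue(e,b)
round 1: derive deriv(e,e) via R0 from blue(e,e)
round 1: derive deriv(h,b) via R0 from blue(h,b)
round 2: derive deriv(b,b) via R1 from deriv(b,d), blue(d,b)
round 2: derive deriv(c,b) via R1 from deriv(c,h), blue(h,b)
round 2: derive deriv(d,d) via R1 from deriv(d,b), blue(b,d)
round 2: derive deriv(e,d) via R1 from deriv(e,b), blue(b,d)
round 2: derive deriv(h,d) via R1 from deriv(h,b), blue(b,d)
round 3: derive deriv(c,d) via R1 from deriv(c,b), blue(b,d)

deriv(d,d)  [via R1]
  deriv(d,b)  [via R0]
    blue(d,b)  [fact]
  blue(b,d)  [fact]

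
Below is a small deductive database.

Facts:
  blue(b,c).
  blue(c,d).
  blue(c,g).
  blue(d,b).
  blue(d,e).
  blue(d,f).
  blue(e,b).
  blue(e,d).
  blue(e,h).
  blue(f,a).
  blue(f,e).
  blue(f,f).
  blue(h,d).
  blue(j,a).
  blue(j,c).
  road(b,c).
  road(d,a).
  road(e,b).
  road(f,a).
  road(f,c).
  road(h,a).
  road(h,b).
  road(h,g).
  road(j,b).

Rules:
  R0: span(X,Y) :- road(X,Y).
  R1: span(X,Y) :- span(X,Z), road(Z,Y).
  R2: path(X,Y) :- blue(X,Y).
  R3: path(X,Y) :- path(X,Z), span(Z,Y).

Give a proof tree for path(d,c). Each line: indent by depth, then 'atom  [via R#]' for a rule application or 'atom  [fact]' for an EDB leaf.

round 1: derive span(b,c) via R0 from road(b,c)
round 1: derive span(d,a) via R0 from road(d,a)
round 1: derive span(e,b) via R0 from road(e,b)
round 1: derive span(f,a) via R0 from road(f,a)
round 1: derive span(f,c) via R0 from road(f,c)
round 1: derive span(h,a) via R0 from road(h,a)
round 1: derive span(h,b) via R0 from road(h,b)
round 1: derive span(h,g) via R0 from road(h,g)
round 1: derive span(j,b) via R0 from road(j,b)
round 1: derive path(b,c) via R2 from blue(b,c)
round 1: derive path(c,d) via R2 from blue(c,d)
round 1: derive path(c,g) via R2 from blue(c,g)
round 1: derive path(d,b) via R2 from blue(d,b)
round 1: derive path(d,e) via R2 from blue(d,e)
round 1: derive path(d,f) via R2 from blue(d,f)
round 1: derive path(e,b) via R2 from blue(e,b)
round 1: derive path(e,d) via R2 from blue(e,d)
round 1: derive path(e,h) via R2 from blue(e,h)
round 1: derive path(f,a) via R2 from blue(f,a)
round 1: derive path(f,e) via R2 from blue(f,e)
round 1: derive path(f,f) via R2 from blue(f,f)
round 1: derive path(h,d) via R2 from blue(h,d)
round 1: derive path(j,a) via R2 from blue(j,a)
round 1: derive path(j,c) via R2 from blue(j,c)
round 2: derive span(e,c) via R1 from span(e,b), road(b,c)
round 2: derive span(h,c) via R1 from span(h,b), road(b,c)
round 2: derive span(j,c) via R1 from span(j,b), road(b,c)
round 2: derive path(c,a) via R3 from path(c,d), span(d,a)
round 2: derive path(d,a) via R3 from path(d,f), span(f,a)
round 2: derive path(d,c) via R3 from path(d,b), span(b,c)
round 2: derive path(e,a) via R3 from path(e,d), span(d,a)
round 2: derive path(e,c) via R3 from path(e,b), span(b,c)
round 2: derive path(e,g) via R3 from path(e,h), span(h,g)
round 2: derive path(f,b) via R3 from path(f,e), span(e,b)
round 2: derive path(f,c) via R3 from path(f,f), span(f,c)
round 2: derive path(h,a) via R3 from path(h,d), span(d,a)

path(d,c)  [via R3]
  path(d,b)  [via R2]
    blue(d,b)  [fact]
  span(b,c)  [via R0]
    road(b,c)  [fact]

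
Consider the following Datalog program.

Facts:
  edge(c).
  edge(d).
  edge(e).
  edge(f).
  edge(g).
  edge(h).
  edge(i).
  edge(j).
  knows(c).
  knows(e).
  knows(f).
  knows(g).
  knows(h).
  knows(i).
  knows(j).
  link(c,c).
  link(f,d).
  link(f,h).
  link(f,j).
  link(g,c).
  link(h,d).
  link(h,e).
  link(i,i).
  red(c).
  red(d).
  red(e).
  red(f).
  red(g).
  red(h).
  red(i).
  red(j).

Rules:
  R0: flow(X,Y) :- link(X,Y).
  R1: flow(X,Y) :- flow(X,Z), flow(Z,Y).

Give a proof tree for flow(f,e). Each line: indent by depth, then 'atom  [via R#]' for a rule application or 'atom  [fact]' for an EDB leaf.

flow(f,e)  [via R1]
  flow(f,h)  [via R0]
    link(f,h)  [fact]
  flow(h,e)  [via R0]
    link(h,e)  [fact]

round 1: derive flow(c,c) via R0 from link(c,c)
round 1: derive flow(f,d) via R0 from link(f,d)
round 1: derive flow(f,h) via R0 from link(f,h)
round 1: derive flow(f,j) via R0 from link(f,j)
round 1: derive flow(g,c) via R0 from link(g,c)
round 1: derive flow(h,d) via R0 from link(h,d)
round 1: derive flow(h,e) via R0 from link(h,e)
round 1: derive flow(i,i) via R0 from link(i,i)
round 2: derive flow(f,e) via R1 from flow(f,h), flow(h,e)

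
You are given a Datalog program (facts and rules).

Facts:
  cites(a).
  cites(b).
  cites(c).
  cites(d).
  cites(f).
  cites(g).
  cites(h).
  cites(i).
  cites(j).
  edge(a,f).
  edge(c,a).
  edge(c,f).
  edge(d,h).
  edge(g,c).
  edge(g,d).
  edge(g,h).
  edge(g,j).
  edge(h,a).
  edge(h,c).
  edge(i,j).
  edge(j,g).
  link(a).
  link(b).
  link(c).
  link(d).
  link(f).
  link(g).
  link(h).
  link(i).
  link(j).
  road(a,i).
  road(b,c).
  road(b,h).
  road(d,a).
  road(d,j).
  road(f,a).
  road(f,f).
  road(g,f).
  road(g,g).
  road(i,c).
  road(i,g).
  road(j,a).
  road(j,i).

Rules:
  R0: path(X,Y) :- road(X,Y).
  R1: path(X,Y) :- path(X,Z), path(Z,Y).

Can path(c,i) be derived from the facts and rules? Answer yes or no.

no

round 1: derive path(a,i) via R0 from road(a,i)
round 1: derive path(b,c) via R0 from road(b,c)
round 1: derive path(b,h) via R0 from road(b,h)
round 1: derive path(d,a) via R0 from road(d,a)
round 1: derive path(d,j) via R0 from road(d,j)
round 1: derive path(f,a) via R0 from road(f,a)
round 1: derive path(f,f) via R0 from road(f,f)
round 1: derive path(g,f) via R0 from road(g,f)
round 1: derive path(g,g) via R0 from road(g,g)
round 1: derive path(i,c) via R0 from road(i,c)
round 1: derive path(i,g) via R0 from road(i,g)
round 1: derive path(j,a) via R0 from road(j,a)
round 1: derive path(j,i) via R0 from road(j,i)
round 2: derive path(a,c) via R1 from path(a,i), path(i,c)
round 2: derive path(a,g) via R1 from path(a,i), path(i,g)
round 2: derive path(d,i) via R1 from path(d,a), path(a,i)
round 2: derive path(f,i) via R1 from path(f,a), path(a,i)
round 2: derive path(g,a) via R1 from path(g,f), path(f,a)
round 2: derive path(i,f) via R1 from path(i,g), path(g,f)
round 2: derive path(j,c) via R1 from path(j,i), path(i,c)
round 2: derive path(j,g) via R1 from path(j,i), path(i,g)
round 3: derive path(a,a) via R1 from path(a,g), path(g,a)
round 3: derive path(a,f) via R1 from path(a,g), path(g,f)
round 3: derive path(d,c) via R1 from path(d,a), path(a,c)
round 3: derive path(d,f) via R1 from path(d,i), path(i,f)
round 3: derive path(d,g) via R1 from path(d,a), path(a,g)
round 3: derive path(f,c) via R1 from path(f,a), path(a,c)
round 3: derive path(f,g) via R1 from path(f,a), path(a,g)
round 3: derive path(g,c) via R1 from path(g,a), path(a,c)
round 3: derive path(g,i) via R1 from path(g,a), path(a,i)
round 3: derive path(i,a) via R1 from path(i,f), path(f,a)
round 3: derive path(i,i) via R1 from path(i,f), path(f,i)
round 3: derive path(j,f) via R1 from path(j,g), path(g,f)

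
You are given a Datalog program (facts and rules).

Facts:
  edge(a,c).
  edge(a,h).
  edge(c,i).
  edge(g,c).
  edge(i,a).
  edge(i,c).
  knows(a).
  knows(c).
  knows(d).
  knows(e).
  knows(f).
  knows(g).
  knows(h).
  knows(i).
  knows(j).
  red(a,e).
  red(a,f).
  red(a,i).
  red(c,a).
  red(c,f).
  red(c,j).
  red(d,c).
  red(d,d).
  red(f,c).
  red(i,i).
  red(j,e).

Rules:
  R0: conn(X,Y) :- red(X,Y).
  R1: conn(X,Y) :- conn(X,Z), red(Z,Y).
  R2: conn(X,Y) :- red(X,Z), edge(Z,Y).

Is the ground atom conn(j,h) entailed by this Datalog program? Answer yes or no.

no

round 1: derive conn(a,e) via R0 from red(a,e)
round 1: derive conn(a,f) via R0 from red(a,f)
round 1: derive conn(a,i) via R0 from red(a,i)
round 1: derive conn(c,a) via R0 from red(c,a)
round 1: derive conn(c,f) via R0 from red(c,f)
round 1: derive conn(c,j) via R0 from red(c,j)
round 1: derive conn(d,c) via R0 from red(d,c)
round 1: derive conn(d,d) via R0 from red(d,d)
round 1: derive conn(f,c) via R0 from red(f,c)
round 1: derive conn(i,i) via R0 from red(i,i)
round 1: derive conn(j,e) via R0 from red(j,e)
round 1: derive conn(a,a) via R2 from red(a,i), edge(i,a)
round 1: derive conn(a,c) via R2 from red(a,i), edge(i,c)
round 1: derive conn(c,c) via R2 from red(c,a), edge(a,c)
round 1: derive conn(c,h) via R2 from red(c,a), edge(a,h)
round 1: derive conn(d,i) via R2 from red(d,c), edge(c,i)
round 1: derive conn(f,i) via R2 from red(f,c), edge(c,i)
round 1: derive conn(i,a) via R2 from red(i,i), edge(i,a)
round 1: derive conn(i,c) via R2 from red(i,i), edge(i,c)
round 2: derive conn(a,j) via R1 from conn(a,c), red(c,j)
round 2: derive conn(c,e) via R1 from conn(c,a), red(a,e)
round 2: derive conn(c,i) via R1 from conn(c,a), red(a,i)
round 2: derive conn(d,a) via R1 from conn(d,c), red(c,a)
round 2: derive conn(d,f) via R1 from conn(d,c), red(c,f)
round 2: derive conn(d,j) via R1 from conn(d,c), red(c,j)
round 2: derive conn(f,a) via R1 from conn(f,c), red(c,a)
round 2: derive conn(f,f) via R1 from conn(f,c), red(c,f)
round 2: derive conn(f,j) via R1 from conn(f,c), red(c,j)
round 2: derive conn(i,e) via R1 from conn(i,a), red(a,e)
round 2: derive conn(i,f) via R1 from conn(i,a), red(a,f)
round 2: derive conn(i,j) via R1 from conn(i,c), red(c,j)
round 3: derive conn(d,e) via R1 from conn(d,a), red(a,e)
round 3: derive conn(f,e) via R1 from conn(f,a), red(a,e)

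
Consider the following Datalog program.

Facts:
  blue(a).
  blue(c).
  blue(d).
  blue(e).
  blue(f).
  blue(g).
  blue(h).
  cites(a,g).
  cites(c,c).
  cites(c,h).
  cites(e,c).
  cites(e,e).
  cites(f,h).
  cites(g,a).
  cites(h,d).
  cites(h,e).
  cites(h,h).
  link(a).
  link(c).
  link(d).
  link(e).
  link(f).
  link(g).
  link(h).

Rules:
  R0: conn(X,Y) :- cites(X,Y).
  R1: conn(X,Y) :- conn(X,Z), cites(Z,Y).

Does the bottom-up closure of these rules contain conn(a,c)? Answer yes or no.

round 1: derive conn(a,g) via R0 from cites(a,g)
round 1: derive conn(c,c) via R0 from cites(c,c)
round 1: derive conn(c,h) via R0 from cites(c,h)
round 1: derive conn(e,c) via R0 from cites(e,c)
round 1: derive conn(e,e) via R0 from cites(e,e)
round 1: derive conn(f,h) via R0 from cites(f,h)
round 1: derive conn(g,a) via R0 from cites(g,a)
round 1: derive conn(h,d) via R0 from cites(h,d)
round 1: derive conn(h,e) via R0 from cites(h,e)
round 1: derive conn(h,h) via R0 from cites(h,h)
round 2: derive conn(a,a) via R1 from conn(a,g), cites(g,a)
round 2: derive conn(c,d) via R1 from conn(c,h), cites(h,d)
round 2: derive conn(c,e) via R1 from conn(c,h), cites(h,e)
round 2: derive conn(e,h) via R1 from conn(e,c), cites(c,h)
round 2: derive conn(f,d) via R1 from conn(f,h), cites(h,d)
round 2: derive conn(f,e) via R1 from conn(f,h), cites(h,e)
round 2: derive conn(g,g) via R1 from conn(g,a), cites(a,g)
round 2: derive conn(h,c) via R1 from conn(h,e), cites(e,c)
round 3: derive conn(e,d) via R1 from conn(e,h), cites(h,d)
round 3: derive conn(f,c) via R1 from conn(f,e), cites(e,c)

no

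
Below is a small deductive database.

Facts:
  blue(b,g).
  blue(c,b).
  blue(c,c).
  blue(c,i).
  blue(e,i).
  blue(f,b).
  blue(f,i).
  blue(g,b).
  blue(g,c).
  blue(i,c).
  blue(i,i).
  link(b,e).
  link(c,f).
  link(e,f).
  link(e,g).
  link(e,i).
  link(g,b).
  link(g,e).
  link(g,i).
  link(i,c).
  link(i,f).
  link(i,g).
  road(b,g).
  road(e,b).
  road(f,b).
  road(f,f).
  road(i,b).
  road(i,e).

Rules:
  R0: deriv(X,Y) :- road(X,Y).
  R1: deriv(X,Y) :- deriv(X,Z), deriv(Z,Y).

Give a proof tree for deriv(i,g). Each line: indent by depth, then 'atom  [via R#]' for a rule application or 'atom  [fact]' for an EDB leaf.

deriv(i,g)  [via R1]
  deriv(i,b)  [via R0]
    road(i,b)  [fact]
  deriv(b,g)  [via R0]
    road(b,g)  [fact]

round 1: derive deriv(b,g) via R0 from road(b,g)
round 1: derive deriv(e,b) via R0 from road(e,b)
round 1: derive deriv(f,b) via R0 from road(f,b)
round 1: derive deriv(f,f) via R0 from road(f,f)
round 1: derive deriv(i,b) via R0 from road(i,b)
round 1: derive deriv(i,e) via R0 from road(i,e)
round 2: derive deriv(e,g) via R1 from deriv(e,b), deriv(b,g)
round 2: derive deriv(f,g) via R1 from deriv(f,b), deriv(b,g)
round 2: derive deriv(i,g) via R1 from deriv(i,b), deriv(b,g)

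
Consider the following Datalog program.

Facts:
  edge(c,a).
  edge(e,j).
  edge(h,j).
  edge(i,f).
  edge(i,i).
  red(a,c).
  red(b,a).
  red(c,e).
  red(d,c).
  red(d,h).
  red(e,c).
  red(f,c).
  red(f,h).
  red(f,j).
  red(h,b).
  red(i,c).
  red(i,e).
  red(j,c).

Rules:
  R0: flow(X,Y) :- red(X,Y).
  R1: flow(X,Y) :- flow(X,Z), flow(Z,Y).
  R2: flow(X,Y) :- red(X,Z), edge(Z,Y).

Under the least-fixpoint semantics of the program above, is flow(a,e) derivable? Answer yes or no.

round 1: derive flow(a,c) via R0 from red(a,c)
round 1: derive flow(b,a) via R0 from red(b,a)
round 1: derive flow(c,e) via R0 from red(c,e)
round 1: derive flow(d,c) via R0 from red(d,c)
round 1: derive flow(d,h) via R0 from red(d,h)
round 1: derive flow(e,c) via R0 from red(e,c)
round 1: derive flow(f,c) via R0 from red(f,c)
round 1: derive flow(f,h) via R0 from red(f,h)
round 1: derive flow(f,j) via R0 from red(f,j)
round 1: derive flow(h,b) via R0 from red(h,b)
round 1: derive flow(i,c) via R0 from red(i,c)
round 1: derive flow(i,e) via R0 from red(i,e)
round 1: derive flow(j,c) via R0 from red(j,c)
round 1: derive flow(a,a) via R2 from red(a,c), edge(c,a)
round 1: derive flow(c,j) via R2 from red(c,e), edge(e,j)
round 1: derive flow(d,a) via R2 from red(d,c), edge(c,a)
round 1: derive flow(d,j) via R2 from red(d,h), edge(h,j)
round 1: derive flow(e,a) via R2 from red(e,c), edge(c,a)
round 1: derive flow(f,a) via R2 from red(f,c), edge(c,a)
round 1: derive flow(i,a) via R2 from red(i,c), edge(c,a)
round 1: derive flow(i,j) via R2 from red(i,e), edge(e,j)
round 1: derive flow(j,a) via R2 from red(j,c), edge(c,a)
round 2: derive flow(a,e) via R1 from flow(a,c), flow(c,e)
round 2: derive flow(a,j) via R1 from flow(a,c), flow(c,j)
round 2: derive flow(b,c) via R1 from flow(b,a), flow(a,c)
round 2: derive flow(c,a) via R1 from flow(c,e), flow(e,a)
round 2: derive flow(c,c) via R1 from flow(c,e), flow(e,c)
round 2: derive flow(d,b) via R1 from flow(d,h), flow(h,b)
round 2: derive flow(d,e) via R1 from flow(d,c), flow(c,e)
round 2: derive flow(e,e) via R1 from flow(e,c), flow(c,e)
round 2: derive flow(e,j) via R1 from flow(e,c), flow(c,j)
round 2: derive flow(f,b) via R1 from flow(f,h), flow(h,b)
round 2: derive flow(f,e) via R1 from flow(f,c), flow(c,e)
round 2: derive flow(h,a) via R1 from flow(h,b), flow(b,a)
round 2: derive flow(j,e) via R1 from flow(j,c), flow(c,e)
round 2: derive flow(j,j) via R1 from flow(j,c), flow(c,j)
round 3: derive flow(b,e) via R1 from flow(b,a), flow(a,e)
round 3: derive flow(b,j) via R1 from flow(b,a), flow(a,j)
round 3: derive flow(h,c) via R1 from flow(h,a), flow(a,c)
round 3: derive flow(h,e) via R1 from flow(h,a), flow(a,e)
round 3: derive flow(h,j) via R1 from flow(h,a), flow(a,j)

yes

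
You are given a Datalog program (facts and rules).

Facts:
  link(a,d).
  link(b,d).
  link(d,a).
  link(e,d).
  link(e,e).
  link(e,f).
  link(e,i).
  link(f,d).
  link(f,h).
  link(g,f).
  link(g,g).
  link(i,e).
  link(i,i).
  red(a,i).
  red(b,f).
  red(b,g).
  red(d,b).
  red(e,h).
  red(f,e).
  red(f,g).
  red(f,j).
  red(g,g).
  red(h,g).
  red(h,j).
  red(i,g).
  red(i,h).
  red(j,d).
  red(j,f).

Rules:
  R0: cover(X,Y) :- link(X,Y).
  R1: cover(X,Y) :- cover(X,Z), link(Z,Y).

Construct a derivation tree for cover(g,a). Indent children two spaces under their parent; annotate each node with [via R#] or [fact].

cover(g,a)  [via R1]
  cover(g,d)  [via R1]
    cover(g,f)  [via R0]
      link(g,f)  [fact]
    link(f,d)  [fact]
  link(d,a)  [fact]

round 1: derive cover(a,d) via R0 from link(a,d)
round 1: derive cover(b,d) via R0 from link(b,d)
round 1: derive cover(d,a) via R0 from link(d,a)
round 1: derive cover(e,d) via R0 from link(e,d)
round 1: derive cover(e,e) via R0 from link(e,e)
round 1: derive cover(e,f) via R0 from link(e,f)
round 1: derive cover(e,i) via R0 from link(e,i)
round 1: derive cover(f,d) via R0 from link(f,d)
round 1: derive cover(f,h) via R0 from link(f,h)
round 1: derive cover(g,f) via R0 from link(g,f)
round 1: derive cover(g,g) via R0 from link(g,g)
round 1: derive cover(i,e) via R0 from link(i,e)
round 1: derive cover(i,i) via R0 from link(i,i)
round 2: derive cover(a,a) via R1 from cover(a,d), link(d,a)
round 2: derive cover(b,a) via R1 from cover(b,d), link(d,a)
round 2: derive cover(d,d) via R1 from cover(d,a), link(a,d)
round 2: derive cover(e,a) via R1 from cover(e,d), link(d,a)
round 2: derive cover(e,h) via R1 from cover(e,f), link(f,h)
round 2: derive cover(f,a) via R1 from cover(f,d), link(d,a)
round 2: derive cover(g,d) via R1 from cover(g,f), link(f,d)
round 2: derive cover(g,h) via R1 from cover(g,f), link(f,h)
round 2: derive cover(i,d) via R1 from cover(i,e), link(e,d)
round 2: derive cover(i,f) via R1 from cover(i,e), link(e,f)
round 3: derive cover(g,a) via R1 from cover(g,d), link(d,a)
round 3: derive cover(i,a) via R1 from cover(i,d), link(d,a)
round 3: derive cover(i,h) via R1 from cover(i,f), link(f,h)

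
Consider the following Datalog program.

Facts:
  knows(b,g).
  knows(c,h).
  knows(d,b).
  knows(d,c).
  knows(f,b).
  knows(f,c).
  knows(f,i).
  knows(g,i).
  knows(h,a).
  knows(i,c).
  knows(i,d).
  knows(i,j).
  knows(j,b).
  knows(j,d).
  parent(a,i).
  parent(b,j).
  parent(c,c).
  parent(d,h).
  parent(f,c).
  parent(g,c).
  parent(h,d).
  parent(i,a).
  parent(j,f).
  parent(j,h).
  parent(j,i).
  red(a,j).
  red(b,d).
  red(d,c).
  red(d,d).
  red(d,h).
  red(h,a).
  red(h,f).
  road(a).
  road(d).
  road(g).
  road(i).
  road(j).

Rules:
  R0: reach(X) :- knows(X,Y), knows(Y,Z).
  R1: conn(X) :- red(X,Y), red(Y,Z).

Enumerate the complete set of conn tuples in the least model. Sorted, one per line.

round 1: derive conn(b) via R1 from red(b,d), red(d,c)
round 1: derive conn(d) via R1 from red(d,d), red(d,c)
round 1: derive conn(h) via R1 from red(h,a), red(a,j)

conn(b)
conn(d)
conn(h)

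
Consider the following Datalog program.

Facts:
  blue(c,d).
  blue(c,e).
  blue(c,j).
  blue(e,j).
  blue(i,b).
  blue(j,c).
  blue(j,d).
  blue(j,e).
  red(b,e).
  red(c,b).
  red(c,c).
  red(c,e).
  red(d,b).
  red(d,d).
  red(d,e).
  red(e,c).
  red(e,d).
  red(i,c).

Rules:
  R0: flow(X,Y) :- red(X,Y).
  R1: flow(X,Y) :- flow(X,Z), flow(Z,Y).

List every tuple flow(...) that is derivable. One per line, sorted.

round 1: derive flow(b,e) via R0 from red(b,e)
round 1: derive flow(c,b) via R0 from red(c,b)
round 1: derive flow(c,c) via R0 from red(c,c)
round 1: derive flow(c,e) via R0 from red(c,e)
round 1: derive flow(d,b) via R0 from red(d,b)
round 1: derive flow(d,d) via R0 from red(d,d)
round 1: derive flow(d,e) via R0 from red(d,e)
round 1: derive flow(e,c) via R0 from red(e,c)
round 1: derive flow(e,d) via R0 from red(e,d)
round 1: derive flow(i,c) via R0 from red(i,c)
round 2: derive flow(b,c) via R1 from flow(b,e), flow(e,c)
round 2: derive flow(b,d) via R1 from flow(b,e), flow(e,d)
round 2: derive flow(c,d) via R1 from flow(c,e), flow(e,d)
round 2: derive flow(d,c) via R1 from flow(d,e), flow(e,c)
round 2: derive flow(e,b) via R1 from flow(e,c), flow(c,b)
round 2: derive flow(e,e) via R1 from flow(e,c), flow(c,e)
round 2: derive flow(i,b) via R1 from flow(i,c), flow(c,b)
round 2: derive flow(i,e) via R1 from flow(i,c), flow(c,e)
round 3: derive flow(b,b) via R1 from flow(b,c), flow(c,b)
round 3: derive flow(i,d) via R1 from flow(i,b), flow(b,d)

flow(b,b)
flow(b,c)
flow(b,d)
flow(b,e)
flow(c,b)
flow(c,c)
flow(c,d)
flow(c,e)
flow(d,b)
flow(d,c)
flow(d,d)
flow(d,e)
flow(e,b)
flow(e,c)
flow(e,d)
flow(e,e)
flow(i,b)
flow(i,c)
flow(i,d)
flow(i,e)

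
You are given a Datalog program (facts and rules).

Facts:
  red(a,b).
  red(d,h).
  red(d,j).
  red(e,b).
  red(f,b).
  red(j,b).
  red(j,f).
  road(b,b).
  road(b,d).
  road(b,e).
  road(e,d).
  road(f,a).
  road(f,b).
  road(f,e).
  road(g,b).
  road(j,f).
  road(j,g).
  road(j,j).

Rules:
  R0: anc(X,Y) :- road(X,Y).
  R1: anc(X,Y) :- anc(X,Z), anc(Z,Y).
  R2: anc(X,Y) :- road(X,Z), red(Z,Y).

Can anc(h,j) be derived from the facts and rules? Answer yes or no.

round 1: derive anc(b,b) via R0 from road(b,b)
round 1: derive anc(b,d) via R0 from road(b,d)
round 1: derive anc(b,e) via R0 from road(b,e)
round 1: derive anc(e,d) via R0 from road(e,d)
round 1: derive anc(f,a) via R0 from road(f,a)
round 1: derive anc(f,b) via R0 from road(f,b)
round 1: derive anc(f,e) via R0 from road(f,e)
round 1: derive anc(g,b) via R0 from road(g,b)
round 1: derive anc(j,f) via R0 from road(j,f)
round 1: derive anc(j,g) via R0 from road(j,g)
round 1: derive anc(j,j) via R0 from road(j,j)
round 1: derive anc(b,h) via R2 from road(b,d), red(d,h)
round 1: derive anc(b,j) via R2 from road(b,d), red(d,j)
round 1: derive anc(e,h) via R2 from road(e,d), red(d,h)
round 1: derive anc(e,j) via R2 from road(e,d), red(d,j)
round 1: derive anc(j,b) via R2 from road(j,f), red(f,b)
round 2: derive anc(b,f) via R1 from anc(b,j), anc(j,f)
round 2: derive anc(b,g) via R1 from anc(b,j), anc(j,g)
round 2: derive anc(e,b) via R1 from anc(e,j), anc(j,b)
round 2: derive anc(e,f) via R1 from anc(e,j), anc(j,f)
round 2: derive anc(e,g) via R1 from anc(e,j), anc(j,g)
round 2: derive anc(f,d) via R1 from anc(f,b), anc(b,d)
round 2: derive anc(f,h) via R1 from anc(f,b), anc(b,h)
round 2: derive anc(f,j) via R1 from anc(f,b), anc(b,j)
round 2: derive anc(g,d) via R1 from anc(g,b), anc(b,d)
round 2: derive anc(g,e) via R1 from anc(g,b), anc(b,e)
round 2: derive anc(g,h) via R1 from anc(g,b), anc(b,h)
round 2: derive anc(g,j) via R1 from anc(g,b), anc(b,j)
round 2: derive anc(j,a) via R1 from anc(j,f), anc(f,a)
round 2: derive anc(j,d) via R1 from anc(j,b), anc(b,d)
round 2: derive anc(j,e) via R1 from anc(j,b), anc(b,e)
round 2: derive anc(j,h) via R1 from anc(j,b), anc(b,h)
round 3: derive anc(b,a) via R1 from anc(b,f), anc(f,a)
round 3: derive anc(e,a) via R1 from anc(e,f), anc(f,a)
round 3: derive anc(e,e) via R1 from anc(e,b), anc(b,e)
round 3: derive anc(f,f) via R1 from anc(f,b), anc(b,f)
round 3: derive anc(f,g) via R1 from anc(f,b), anc(b,g)
round 3: derive anc(g,a) via R1 from anc(g,j), anc(j,a)
round 3: derive anc(g,f) via R1 from anc(g,b), anc(b,f)
round 3: derive anc(g,g) via R1 from anc(g,b), anc(b,g)

no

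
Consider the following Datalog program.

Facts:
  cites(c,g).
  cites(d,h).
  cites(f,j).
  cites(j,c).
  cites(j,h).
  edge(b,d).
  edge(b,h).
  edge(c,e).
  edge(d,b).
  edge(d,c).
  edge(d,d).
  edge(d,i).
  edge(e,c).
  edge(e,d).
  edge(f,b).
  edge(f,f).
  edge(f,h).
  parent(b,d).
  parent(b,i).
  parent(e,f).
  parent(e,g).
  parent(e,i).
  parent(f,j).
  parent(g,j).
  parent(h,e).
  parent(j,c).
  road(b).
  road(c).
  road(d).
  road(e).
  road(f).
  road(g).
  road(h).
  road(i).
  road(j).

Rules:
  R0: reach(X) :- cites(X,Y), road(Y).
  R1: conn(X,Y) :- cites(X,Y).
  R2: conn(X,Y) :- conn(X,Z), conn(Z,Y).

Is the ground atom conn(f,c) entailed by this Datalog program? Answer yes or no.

yes

round 1: derive conn(c,g) via R1 from cites(c,g)
round 1: derive conn(d,h) via R1 from cites(d,h)
round 1: derive conn(f,j) via R1 from cites(f,j)
round 1: derive conn(j,c) via R1 from cites(j,c)
round 1: derive conn(j,h) via R1 from cites(j,h)
round 2: derive conn(f,c) via R2 from conn(f,j), conn(j,c)
round 2: derive conn(f,h) via R2 from conn(f,j), conn(j,h)
round 2: derive conn(j,g) via R2 from conn(j,c), conn(c,g)
round 3: derive conn(f,g) via R2 from conn(f,c), conn(c,g)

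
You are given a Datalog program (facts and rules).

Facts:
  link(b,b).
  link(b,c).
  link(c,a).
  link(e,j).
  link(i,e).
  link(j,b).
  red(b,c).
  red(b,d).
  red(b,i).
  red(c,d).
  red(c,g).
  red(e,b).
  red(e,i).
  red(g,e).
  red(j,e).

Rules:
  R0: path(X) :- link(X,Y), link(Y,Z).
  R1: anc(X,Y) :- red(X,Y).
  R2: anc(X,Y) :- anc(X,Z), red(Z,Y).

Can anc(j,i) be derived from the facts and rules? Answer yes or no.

round 1: derive anc(b,c) via R1 from red(b,c)
round 1: derive anc(b,d) via R1 from red(b,d)
round 1: derive anc(b,i) via R1 from red(b,i)
round 1: derive anc(c,d) via R1 from red(c,d)
round 1: derive anc(c,g) via R1 from red(c,g)
round 1: derive anc(e,b) via R1 from red(e,b)
round 1: derive anc(e,i) via R1 from red(e,i)
round 1: derive anc(g,e) via R1 from red(g,e)
round 1: derive anc(j,e) via R1 from red(j,e)
round 2: derive anc(b,g) via R2 from anc(b,c), red(c,g)
round 2: derive anc(c,e) via R2 from anc(c,g), red(g,e)
round 2: derive anc(e,c) via R2 from anc(e,b), red(b,c)
round 2: derive anc(e,d) via R2 from anc(e,b), red(b,d)
round 2: derive anc(g,b) via R2 from anc(g,e), red(e,b)
round 2: derive anc(g,i) via R2 from anc(g,e), red(e,i)
round 2: derive anc(j,b) via R2 from anc(j,e), red(e,b)
round 2: derive anc(j,i) via R2 from anc(j,e), red(e,i)
round 3: derive anc(b,e) via R2 from anc(b,g), red(g,e)
round 3: derive anc(c,b) via R2 from anc(c,e), red(e,b)
round 3: derive anc(c,i) via R2 from anc(c,e), red(e,i)
round 3: derive anc(e,g) via R2 from anc(e,c), red(c,g)
round 3: derive anc(g,c) via R2 from anc(g,b), red(b,c)
round 3: derive anc(g,d) via R2 from anc(g,b), red(b,d)
round 3: derive anc(j,c) via R2 from anc(j,b), red(b,c)
round 3: derive anc(j,d) via R2 from anc(j,b), red(b,d)
round 4: derive anc(b,b) via R2 from anc(b,e), red(e,b)
round 4: derive anc(c,c) via R2 from anc(c,b), red(b,c)
round 4: derive anc(e,e) via R2 from anc(e,g), red(g,e)
round 4: derive anc(g,g) via R2 from anc(g,c), red(c,g)
round 4: derive anc(j,g) via R2 from anc(j,c), red(c,g)

yes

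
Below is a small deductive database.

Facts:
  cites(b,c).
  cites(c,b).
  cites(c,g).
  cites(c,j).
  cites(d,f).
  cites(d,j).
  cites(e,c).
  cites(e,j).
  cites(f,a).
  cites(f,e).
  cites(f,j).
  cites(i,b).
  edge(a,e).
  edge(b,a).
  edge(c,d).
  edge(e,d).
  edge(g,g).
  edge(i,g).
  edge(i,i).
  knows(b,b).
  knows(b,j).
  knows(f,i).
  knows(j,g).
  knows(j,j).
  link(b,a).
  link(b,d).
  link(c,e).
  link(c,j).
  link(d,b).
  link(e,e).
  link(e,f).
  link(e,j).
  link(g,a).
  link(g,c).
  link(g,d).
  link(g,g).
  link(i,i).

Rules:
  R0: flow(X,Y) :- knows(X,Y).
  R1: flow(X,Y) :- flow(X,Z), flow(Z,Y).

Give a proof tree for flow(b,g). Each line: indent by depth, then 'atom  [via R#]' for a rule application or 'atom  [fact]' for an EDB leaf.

flow(b,g)  [via R1]
  flow(b,j)  [via R0]
    knows(b,j)  [fact]
  flow(j,g)  [via R0]
    knows(j,g)  [fact]

round 1: derive flow(b,b) via R0 from knows(b,b)
round 1: derive flow(b,j) via R0 from knows(b,j)
round 1: derive flow(f,i) via R0 from knows(f,i)
round 1: derive flow(j,g) via R0 from knows(j,g)
round 1: derive flow(j,j) via R0 from knows(j,j)
round 2: derive flow(b,g) via R1 from flow(b,j), flow(j,g)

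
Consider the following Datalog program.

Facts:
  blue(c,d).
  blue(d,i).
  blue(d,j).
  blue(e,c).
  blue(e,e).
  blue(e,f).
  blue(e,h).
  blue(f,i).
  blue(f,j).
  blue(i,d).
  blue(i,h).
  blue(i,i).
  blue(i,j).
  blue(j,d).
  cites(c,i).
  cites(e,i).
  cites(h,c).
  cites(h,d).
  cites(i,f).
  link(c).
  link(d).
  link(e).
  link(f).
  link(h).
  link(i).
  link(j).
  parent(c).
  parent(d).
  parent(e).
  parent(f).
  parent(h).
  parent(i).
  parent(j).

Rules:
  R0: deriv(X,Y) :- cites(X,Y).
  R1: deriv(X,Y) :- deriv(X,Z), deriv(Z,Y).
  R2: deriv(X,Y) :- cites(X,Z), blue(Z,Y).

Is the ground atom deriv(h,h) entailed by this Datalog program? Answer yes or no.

round 1: derive deriv(c,i) via R0 from cites(c,i)
round 1: derive deriv(e,i) via R0 from cites(e,i)
round 1: derive deriv(h,c) via R0 from cites(h,c)
round 1: derive deriv(h,d) via R0 from cites(h,d)
round 1: derive deriv(i,f) via R0 from cites(i,f)
round 1: derive deriv(c,d) via R2 from cites(c,i), blue(i,d)
round 1: derive deriv(c,h) via R2 from cites(c,i), blue(i,h)
round 1: derive deriv(c,j) via R2 from cites(c,i), blue(i,j)
round 1: derive deriv(e,d) via R2 from cites(e,i), blue(i,d)
round 1: derive deriv(e,h) via R2 from cites(e,i), blue(i,h)
round 1: derive deriv(e,j) via R2 from cites(e,i), blue(i,j)
round 1: derive deriv(h,i) via R2 from cites(h,d), blue(d,i)
round 1: derive deriv(h,j) via R2 from cites(h,d), blue(d,j)
round 1: derive deriv(i,i) via R2 from cites(i,f), blue(f,i)
round 1: derive deriv(i,j) via R2 from cites(i,f), blue(f,j)
round 2: derive deriv(c,c) via R1 from deriv(c,h), deriv(h,c)
round 2: derive deriv(c,f) via R1 from deriv(c,i), deriv(i,f)
round 2: derive deriv(e,c) via R1 from deriv(e,h), deriv(h,c)
round 2: derive deriv(e,f) via R1 from deriv(e,i), deriv(i,f)
round 2: derive deriv(h,f) via R1 from deriv(h,i), deriv(i,f)
round 2: derive deriv(h,h) via R1 from deriv(h,c), deriv(c,h)

yes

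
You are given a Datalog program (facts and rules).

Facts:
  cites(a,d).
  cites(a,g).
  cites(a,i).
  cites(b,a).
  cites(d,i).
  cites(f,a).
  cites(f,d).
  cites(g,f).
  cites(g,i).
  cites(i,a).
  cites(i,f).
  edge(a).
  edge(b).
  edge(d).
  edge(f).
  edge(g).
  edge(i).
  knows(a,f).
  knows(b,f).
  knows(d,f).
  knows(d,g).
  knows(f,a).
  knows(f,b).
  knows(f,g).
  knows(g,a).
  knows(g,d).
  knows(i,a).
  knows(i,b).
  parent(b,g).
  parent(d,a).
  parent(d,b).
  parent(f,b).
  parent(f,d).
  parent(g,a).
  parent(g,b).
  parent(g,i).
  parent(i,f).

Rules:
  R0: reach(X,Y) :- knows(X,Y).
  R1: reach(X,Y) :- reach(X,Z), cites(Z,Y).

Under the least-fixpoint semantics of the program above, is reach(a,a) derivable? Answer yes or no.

yes

round 1: derive reach(a,f) via R0 from knows(a,f)
round 1: derive reach(b,f) via R0 from knows(b,f)
round 1: derive reach(d,f) via R0 from knows(d,f)
round 1: derive reach(d,g) via R0 from knows(d,g)
round 1: derive reach(f,a) via R0 from knows(f,a)
round 1: derive reach(f,b) via R0 from knows(f,b)
round 1: derive reach(f,g) via R0 from knows(f,g)
round 1: derive reach(g,a) via R0 from knows(g,a)
round 1: derive reach(g,d) via R0 from knows(g,d)
round 1: derive reach(i,a) via R0 from knows(i,a)
round 1: derive reach(i,b) via R0 from knows(i,b)
round 2: derive reach(a,a) via R1 from reach(a,f), cites(f,a)
round 2: derive reach(a,d) via R1 from reach(a,f), cites(f,d)
round 2: derive reach(b,a) via R1 from reach(b,f), cites(f,a)
round 2: derive reach(b,d) via R1 from reach(b,f), cites(f,d)
round 2: derive reach(d,a) via R1 from reach(d,f), cites(f,a)
round 2: derive reach(d,d) via R1 from reach(d,f), cites(f,d)
round 2: derive reach(d,i) via R1 from reach(d,g), cites(g,i)
round 2: derive reach(f,d) via R1 from reach(f,a), cites(a,d)
round 2: derive reach(f,f) via R1 from reach(f,g), cites(g,f)
round 2: derive reach(f,i) via R1 from reach(f,a), cites(a,i)
round 2: derive reach(g,g) via R1 from reach(g,a), cites(a,g)
round 2: derive reach(g,i) via R1 from reach(g,a), cites(a,i)
round 2: derive reach(i,d) via R1 from reach(i,a), cites(a,d)
round 2: derive reach(i,g) via R1 from reach(i,a), cites(a,g)
round 2: derive reach(i,i) via R1 from reach(i,a), cites(a,i)
round 3: derive reach(a,g) via R1 from reach(a,a), cites(a,g)
round 3: derive reach(a,i) via R1 from reach(a,a), cites(a,i)
round 3: derive reach(b,g) via R1 from reach(b,a), cites(a,g)
round 3: derive reach(b,i) via R1 from reach(b,a), cites(a,i)
round 3: derive reach(g,f) via R1 from reach(g,g), cites(g,f)
round 3: derive reach(i,f) via R1 from reach(i,g), cites(g,f)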